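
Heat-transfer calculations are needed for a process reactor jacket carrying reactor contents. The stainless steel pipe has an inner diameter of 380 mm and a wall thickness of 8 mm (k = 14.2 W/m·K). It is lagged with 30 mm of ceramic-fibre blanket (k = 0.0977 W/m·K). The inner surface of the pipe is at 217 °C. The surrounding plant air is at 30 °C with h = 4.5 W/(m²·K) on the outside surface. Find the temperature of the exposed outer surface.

T ≈ 105 °C

Cylindrical conduction, so R = ln(r₂/r₁)/(2πkL) per layer, in series:
R_stainless steel pipe wall = ln(198/190)/(2π×14.2×1) = 4.623×10^-4 K/W
R_ceramic-fibre blanket = ln(228/198)/(2π×0.0977×1) = 0.2298 K/W
R_outer film = 1/(h_o·2πr_oL) = 1/(4.5×2π×0.228×1) = 0.1551 K/W
R_total = 0.3854 K/W
Q = ΔT/R_total = 187/0.3854
Q = 485 W/m
T_interface = T_inner − Q·ΣR(inner→interface) = 217 − 485×0.2303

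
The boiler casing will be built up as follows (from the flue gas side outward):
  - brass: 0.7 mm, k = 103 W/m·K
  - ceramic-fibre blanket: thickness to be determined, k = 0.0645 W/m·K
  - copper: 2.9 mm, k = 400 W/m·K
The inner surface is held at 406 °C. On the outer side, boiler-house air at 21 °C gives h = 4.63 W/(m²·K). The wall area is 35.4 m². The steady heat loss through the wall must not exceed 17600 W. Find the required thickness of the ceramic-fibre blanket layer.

L ≈ 36 mm

Thermal resistances in series:
R_brass = L/(kA) = 0.0007/(103×35.4) = 1.92×10^-7 K/W
R_copper = L/(kA) = 0.0029/(400×35.4) = 2.048×10^-7 K/W
R_outer film = 1/(h_o·A) = 1/(4.63×35.4) = 0.006101 K/W
Sum of the known resistances R_other = 0.006102 K/W
Required total resistance R_tot = ΔT/Q_allow = 385/17600 = 0.02187 K/W
R_ceramic-fibre blanket = R_tot − R_other = 0.01577 K/W
L = R·k·A = 0.01577×0.0645×35.4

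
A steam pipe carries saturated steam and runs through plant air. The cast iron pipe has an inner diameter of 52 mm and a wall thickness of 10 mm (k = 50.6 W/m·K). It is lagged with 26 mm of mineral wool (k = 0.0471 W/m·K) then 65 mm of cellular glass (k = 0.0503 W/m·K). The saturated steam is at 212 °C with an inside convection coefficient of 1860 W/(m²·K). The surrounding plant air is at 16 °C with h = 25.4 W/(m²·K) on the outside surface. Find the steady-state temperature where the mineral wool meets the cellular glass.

Treating each annulus and film as a series resistance:
R_inner film = 1/(h_i·2πr₁L) = 1/(1860×2π×0.026×1) = 0.003291 K/W
R_cast iron pipe wall = ln(36/26)/(2π×50.6×1) = 0.001024 K/W
R_mineral wool = ln(62/36)/(2π×0.0471×1) = 1.837 K/W
R_cellular glass = ln(127/62)/(2π×0.0503×1) = 2.269 K/W
R_outer film = 1/(h_o·2πr_oL) = 1/(25.4×2π×0.127×1) = 0.04934 K/W
R_total = 4.159 K/W
Q = ΔT/R_total = 196/4.159
Q = 47.1 W/m
T_interface = T_inner − Q·ΣR(inner→interface) = 212 − 47.1×1.841

T ≈ 125 °C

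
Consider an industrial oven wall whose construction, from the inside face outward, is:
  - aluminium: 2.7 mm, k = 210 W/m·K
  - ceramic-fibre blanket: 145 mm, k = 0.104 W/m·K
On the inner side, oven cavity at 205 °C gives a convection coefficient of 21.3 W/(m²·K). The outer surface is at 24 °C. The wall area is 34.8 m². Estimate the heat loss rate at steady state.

Treating each layer as a thermal resistance in series:
R_inner film = 1/(h_i·A) = 1/(21.3×34.8) = 0.001349 K/W
R_aluminium = L/(kA) = 0.0027/(210×34.8) = 3.695×10^-7 K/W
R_ceramic-fibre blanket = L/(kA) = 0.145/(0.104×34.8) = 0.04006 K/W
R_total = 0.04141 K/W
Q = ΔT / R_total = 181 / 0.04141

Q ≈ 4370 W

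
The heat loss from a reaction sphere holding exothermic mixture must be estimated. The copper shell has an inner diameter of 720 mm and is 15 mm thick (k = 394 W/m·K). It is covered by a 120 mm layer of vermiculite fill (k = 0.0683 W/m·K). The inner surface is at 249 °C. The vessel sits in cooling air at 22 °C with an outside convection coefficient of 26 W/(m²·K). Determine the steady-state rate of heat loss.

Each spherical layer contributes R = (1/r_i − 1/r_o)/(4πk):
R_copper shell = (1/0.36 − 1/0.375)/(4π×394) = 2.244×10^-5 K/W
R_vermiculite fill = (1/0.375 − 1/0.495)/(4π×0.0683) = 0.7532 K/W
R_outer film = 1/(h·4πr_o²) = 1/(26×4π×0.495²) = 0.01249 K/W
R_total = 0.7657 K/W
Q = ΔT/R_total = 227/0.7657

Q ≈ 296 W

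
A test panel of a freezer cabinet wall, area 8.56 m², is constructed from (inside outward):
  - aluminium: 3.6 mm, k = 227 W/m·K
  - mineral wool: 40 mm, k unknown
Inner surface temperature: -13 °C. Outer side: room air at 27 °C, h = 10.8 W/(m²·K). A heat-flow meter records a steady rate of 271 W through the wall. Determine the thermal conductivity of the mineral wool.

Using the resistance-network approach (series):
R_aluminium = L/(kA) = 0.0036/(227×8.56) = 1.853×10^-6 K/W
R_outer film = 1/(h_o·A) = 1/(10.8×8.56) = 0.01082 K/W
Sum of known resistances R_other = 0.01082 K/W
Total R = ΔT/Q = 40/271 = 0.1476 K/W
R_mineral wool = R_total − R_other = 0.1368 K/W
k = L/(R·A) = 0.04/(0.1368×8.56)

k ≈ 0.0342 W/(m·K)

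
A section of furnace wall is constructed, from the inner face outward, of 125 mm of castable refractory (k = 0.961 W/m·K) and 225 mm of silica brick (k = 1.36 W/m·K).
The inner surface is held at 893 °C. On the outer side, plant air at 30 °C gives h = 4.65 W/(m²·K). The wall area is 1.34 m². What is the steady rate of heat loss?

Treating each layer as a thermal resistance in series:
R_castable refractory = L/(kA) = 0.125/(0.961×1.34) = 0.09707 K/W
R_silica brick = L/(kA) = 0.225/(1.36×1.34) = 0.1235 K/W
R_outer film = 1/(h_o·A) = 1/(4.65×1.34) = 0.1605 K/W
R_total = 0.381 K/W
Q = ΔT / R_total = 863 / 0.381

Q ≈ 2260 W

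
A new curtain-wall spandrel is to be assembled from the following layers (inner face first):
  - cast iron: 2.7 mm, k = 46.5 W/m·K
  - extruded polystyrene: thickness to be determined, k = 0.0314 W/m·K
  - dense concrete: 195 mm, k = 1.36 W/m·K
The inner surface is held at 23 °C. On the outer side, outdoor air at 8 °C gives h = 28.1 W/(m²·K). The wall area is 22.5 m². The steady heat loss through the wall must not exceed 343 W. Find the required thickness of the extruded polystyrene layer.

Using the resistance-network approach (series):
R_cast iron = L/(kA) = 0.0027/(46.5×22.5) = 2.581×10^-6 K/W
R_dense concrete = L/(kA) = 0.195/(1.36×22.5) = 0.006373 K/W
R_outer film = 1/(h_o·A) = 1/(28.1×22.5) = 0.001582 K/W
Sum of the known resistances R_other = 0.007957 K/W
Required total resistance R_tot = ΔT/Q_allow = 15/343 = 0.04373 K/W
R_extruded polystyrene = R_tot − R_other = 0.03577 K/W
L = R·k·A = 0.03577×0.0314×22.5

L ≈ 25.3 mm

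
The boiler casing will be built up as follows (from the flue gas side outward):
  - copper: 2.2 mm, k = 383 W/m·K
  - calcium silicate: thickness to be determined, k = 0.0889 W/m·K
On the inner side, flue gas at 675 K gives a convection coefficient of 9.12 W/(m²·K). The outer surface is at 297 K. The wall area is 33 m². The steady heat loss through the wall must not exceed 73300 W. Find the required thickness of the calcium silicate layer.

L ≈ 5.38 mm

Treating each layer as a thermal resistance in series:
R_inner film = 1/(h_i·A) = 1/(9.12×33) = 0.003323 K/W
R_copper = L/(kA) = 0.0022/(383×33) = 1.741×10^-7 K/W
Sum of the known resistances R_other = 0.003323 K/W
Required total resistance R_tot = ΔT/Q_allow = 378/73300 = 0.005157 K/W
R_calcium silicate = R_tot − R_other = 0.001834 K/W
L = R·k·A = 0.001834×0.0889×33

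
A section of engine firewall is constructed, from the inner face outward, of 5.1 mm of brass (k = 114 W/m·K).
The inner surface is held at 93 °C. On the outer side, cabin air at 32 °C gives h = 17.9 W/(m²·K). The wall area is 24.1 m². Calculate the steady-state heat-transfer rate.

Series thermal resistances:
R_brass = L/(kA) = 0.0051/(114×24.1) = 1.856×10^-6 K/W
R_outer film = 1/(h_o·A) = 1/(17.9×24.1) = 0.002318 K/W
R_total = 0.00232 K/W
Q = ΔT / R_total = 61 / 0.00232

Q ≈ 26300 W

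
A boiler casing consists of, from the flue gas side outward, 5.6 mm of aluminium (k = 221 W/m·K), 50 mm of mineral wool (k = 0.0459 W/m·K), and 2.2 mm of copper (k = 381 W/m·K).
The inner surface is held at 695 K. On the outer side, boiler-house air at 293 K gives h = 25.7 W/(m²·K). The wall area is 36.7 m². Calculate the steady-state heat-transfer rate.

Q ≈ 13100 W

Using the resistance-network approach (series):
R_aluminium = L/(kA) = 0.0056/(221×36.7) = 6.904×10^-7 K/W
R_mineral wool = L/(kA) = 0.05/(0.0459×36.7) = 0.02968 K/W
R_copper = L/(kA) = 0.0022/(381×36.7) = 1.573×10^-7 K/W
R_outer film = 1/(h_o·A) = 1/(25.7×36.7) = 0.00106 K/W
R_total = 0.03074 K/W
Q = ΔT / R_total = 402 / 0.03074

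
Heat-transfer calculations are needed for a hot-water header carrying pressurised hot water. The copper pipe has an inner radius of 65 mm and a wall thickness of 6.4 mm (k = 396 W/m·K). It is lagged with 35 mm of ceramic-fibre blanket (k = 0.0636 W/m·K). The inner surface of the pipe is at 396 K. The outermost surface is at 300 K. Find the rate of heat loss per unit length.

For a radial system each layer contributes R = ln(r_out/r_in)/(2πkL); films add R = 1/(hA).
R_copper pipe wall = ln(71.4/65)/(2π×396×1) = 3.774×10^-5 K/W
R_ceramic-fibre blanket = ln(106.4/71.4)/(2π×0.0636×1) = 0.9982 K/W
R_total = 0.9983 K/W
Q = ΔT/R_total = 96/0.9983

q′ ≈ 96.2 W/m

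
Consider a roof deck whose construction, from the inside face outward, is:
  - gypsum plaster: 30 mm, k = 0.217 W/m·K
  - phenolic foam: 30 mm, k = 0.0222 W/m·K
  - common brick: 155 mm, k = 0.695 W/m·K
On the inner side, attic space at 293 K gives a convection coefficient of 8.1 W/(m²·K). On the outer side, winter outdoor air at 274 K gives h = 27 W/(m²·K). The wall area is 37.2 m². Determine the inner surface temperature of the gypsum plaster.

Treating each layer as a thermal resistance in series:
R_inner film = 1/(h_i·A) = 1/(8.1×37.2) = 0.003319 K/W
R_gypsum plaster = L/(kA) = 0.03/(0.217×37.2) = 0.003716 K/W
R_phenolic foam = L/(kA) = 0.03/(0.0222×37.2) = 0.03633 K/W
R_common brick = L/(kA) = 0.155/(0.695×37.2) = 0.005995 K/W
R_outer film = 1/(h_o·A) = 1/(27×37.2) = 9.956×10^-4 K/W
R_total = 0.05035 K/W;  Q = ΔT/R_total = 19/0.05035 = 377.3 W
T_interface = T_inner − Q·ΣR(inner→interface) = 293 − 377×0.003319

T ≈ 292 K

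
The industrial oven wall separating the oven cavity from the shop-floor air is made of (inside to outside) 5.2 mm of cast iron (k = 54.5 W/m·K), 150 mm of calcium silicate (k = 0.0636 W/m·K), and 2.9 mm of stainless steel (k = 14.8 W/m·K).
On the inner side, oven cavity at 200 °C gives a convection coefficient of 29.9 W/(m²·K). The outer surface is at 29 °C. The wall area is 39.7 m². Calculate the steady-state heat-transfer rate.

Q ≈ 2840 W

Series thermal resistances:
R_inner film = 1/(h_i·A) = 1/(29.9×39.7) = 8.424×10^-4 K/W
R_cast iron = L/(kA) = 0.0052/(54.5×39.7) = 2.403×10^-6 K/W
R_calcium silicate = L/(kA) = 0.15/(0.0636×39.7) = 0.05941 K/W
R_stainless steel = L/(kA) = 0.0029/(14.8×39.7) = 4.936×10^-6 K/W
R_total = 0.06026 K/W
Q = ΔT / R_total = 171 / 0.06026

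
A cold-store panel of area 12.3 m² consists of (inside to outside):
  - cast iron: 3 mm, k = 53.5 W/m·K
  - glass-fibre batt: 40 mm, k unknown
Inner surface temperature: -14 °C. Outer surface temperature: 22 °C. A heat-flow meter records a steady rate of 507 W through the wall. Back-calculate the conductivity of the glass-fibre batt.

k ≈ 0.0458 W/(m·K)

Treating each layer as a thermal resistance in series:
R_cast iron = L/(kA) = 0.003/(53.5×12.3) = 4.559×10^-6 K/W
Sum of known resistances R_other = 4.559×10^-6 K/W
Total R = ΔT/Q = 36/507 = 0.07101 K/W
R_glass-fibre batt = R_total − R_other = 0.071 K/W
k = L/(R·A) = 0.04/(0.071×12.3)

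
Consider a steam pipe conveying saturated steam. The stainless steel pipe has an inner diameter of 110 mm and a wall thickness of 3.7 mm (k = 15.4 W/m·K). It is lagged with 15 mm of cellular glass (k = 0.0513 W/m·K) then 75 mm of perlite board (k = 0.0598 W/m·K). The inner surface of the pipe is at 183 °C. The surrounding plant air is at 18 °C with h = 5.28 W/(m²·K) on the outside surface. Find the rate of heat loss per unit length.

q′ ≈ 59.4 W/m

For a radial system each layer contributes R = ln(r_out/r_in)/(2πkL); films add R = 1/(hA).
R_stainless steel pipe wall = ln(58.7/55)/(2π×15.4×1) = 6.729×10^-4 K/W
R_cellular glass = ln(73.7/58.7)/(2π×0.0513×1) = 0.706 K/W
R_perlite board = ln(148.7/73.7)/(2π×0.0598×1) = 1.868 K/W
R_outer film = 1/(h_o·2πr_oL) = 1/(5.28×2π×0.1487×1) = 0.2027 K/W
R_total = 2.778 K/W
Q = ΔT/R_total = 165/2.778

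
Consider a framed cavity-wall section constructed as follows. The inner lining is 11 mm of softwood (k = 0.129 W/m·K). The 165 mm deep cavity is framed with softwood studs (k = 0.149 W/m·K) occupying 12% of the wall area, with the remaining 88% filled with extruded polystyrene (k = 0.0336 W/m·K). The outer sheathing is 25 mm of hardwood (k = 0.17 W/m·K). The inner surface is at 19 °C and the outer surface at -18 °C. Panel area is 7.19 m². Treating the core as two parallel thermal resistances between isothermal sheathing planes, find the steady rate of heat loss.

Q ≈ 71.7 W

Sheathing layers in series; stud and cavity paths in parallel between them.
R_inner = 0.011/(0.129×7.19) = 0.01186 K/W
R_stud  = 0.165/(0.149×0.12×7.19) = 1.283 K/W
R_cav   = 0.165/(0.0336×0.88×7.19) = 0.7761 K/W
1/R_core = 1/R_stud + 1/R_cav → R_core = 0.4837 K/W
R_outer = 0.025/(0.17×7.19) = 0.02045 K/W
R_total = 0.516 K/W
Q = ΔT/R_total = 37/0.516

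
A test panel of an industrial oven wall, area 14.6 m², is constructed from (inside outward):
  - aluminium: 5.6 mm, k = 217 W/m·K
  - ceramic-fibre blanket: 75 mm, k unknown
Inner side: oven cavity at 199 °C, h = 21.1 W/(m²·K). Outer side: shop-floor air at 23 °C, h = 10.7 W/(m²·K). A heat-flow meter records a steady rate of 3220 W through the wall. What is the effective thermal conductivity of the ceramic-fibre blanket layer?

k ≈ 0.114 W/(m·K)

Series thermal resistances:
R_inner film = 1/(h_i·A) = 1/(21.1×14.6) = 0.003246 K/W
R_aluminium = L/(kA) = 0.0056/(217×14.6) = 1.768×10^-6 K/W
R_outer film = 1/(h_o·A) = 1/(10.7×14.6) = 0.006401 K/W
Sum of known resistances R_other = 0.009649 K/W
Total R = ΔT/Q = 176/3220 = 0.05466 K/W
R_ceramic-fibre blanket = R_total − R_other = 0.04501 K/W
k = L/(R·A) = 0.075/(0.04501×14.6)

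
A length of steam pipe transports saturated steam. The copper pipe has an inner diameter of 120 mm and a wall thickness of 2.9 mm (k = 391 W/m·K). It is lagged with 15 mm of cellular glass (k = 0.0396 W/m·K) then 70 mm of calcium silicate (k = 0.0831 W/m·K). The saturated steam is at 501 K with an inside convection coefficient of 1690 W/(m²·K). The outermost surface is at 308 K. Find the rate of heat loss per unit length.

q′ ≈ 92.4 W/m

Treating each annulus and film as a series resistance:
R_inner film = 1/(h_i·2πr₁L) = 1/(1690×2π×0.06×1) = 0.00157 K/W
R_copper pipe wall = ln(62.9/60)/(2π×391×1) = 1.921×10^-5 K/W
R_cellular glass = ln(77.9/62.9)/(2π×0.0396×1) = 0.8596 K/W
R_calcium silicate = ln(147.9/77.9)/(2π×0.0831×1) = 1.228 K/W
R_total = 2.089 K/W
Q = ΔT/R_total = 193/2.089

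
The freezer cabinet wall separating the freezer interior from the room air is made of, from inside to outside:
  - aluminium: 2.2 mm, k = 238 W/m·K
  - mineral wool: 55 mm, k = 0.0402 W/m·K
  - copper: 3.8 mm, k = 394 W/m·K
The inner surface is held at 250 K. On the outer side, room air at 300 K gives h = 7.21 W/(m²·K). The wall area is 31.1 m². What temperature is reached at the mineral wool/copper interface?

T ≈ 295 K

Model the wall as resistances in series:
R_aluminium = L/(kA) = 0.0022/(238×31.1) = 2.972×10^-7 K/W
R_mineral wool = L/(kA) = 0.055/(0.0402×31.1) = 0.04399 K/W
R_copper = L/(kA) = 0.0038/(394×31.1) = 3.101×10^-7 K/W
R_outer film = 1/(h_o·A) = 1/(7.21×31.1) = 0.00446 K/W
R_total = 0.04845 K/W;  Q = ΔT/R_total = 50/0.04845 = 1032 W
T_interface = T_inner + Q·ΣR(inner→interface) = 250 + 1030×0.04399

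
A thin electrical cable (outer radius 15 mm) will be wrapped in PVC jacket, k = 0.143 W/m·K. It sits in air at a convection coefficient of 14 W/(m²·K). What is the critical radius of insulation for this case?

r_cr ≈ 10.2 mm

For a cylinder r_cr = k/h = 0.143/14
r_cr = 10.2 mm; since the bare radius (15 mm) is above r_cr, any added insulation will reduce heat loss.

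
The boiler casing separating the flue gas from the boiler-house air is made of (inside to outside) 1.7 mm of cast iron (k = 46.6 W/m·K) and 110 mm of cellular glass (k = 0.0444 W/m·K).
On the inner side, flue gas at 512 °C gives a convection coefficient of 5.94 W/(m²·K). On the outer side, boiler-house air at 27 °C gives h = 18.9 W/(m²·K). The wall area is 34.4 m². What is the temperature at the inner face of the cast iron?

Thermal resistances in series:
R_inner film = 1/(h_i·A) = 1/(5.94×34.4) = 0.004894 K/W
R_cast iron = L/(kA) = 0.0017/(46.6×34.4) = 1.06×10^-6 K/W
R_cellular glass = L/(kA) = 0.11/(0.0444×34.4) = 0.07202 K/W
R_outer film = 1/(h_o·A) = 1/(18.9×34.4) = 0.001538 K/W
R_total = 0.07845 K/W;  Q = ΔT/R_total = 485/0.07845 = 6182 W
T_interface = T_inner − Q·ΣR(inner→interface) = 512 − 6180×0.004894

T ≈ 482 °C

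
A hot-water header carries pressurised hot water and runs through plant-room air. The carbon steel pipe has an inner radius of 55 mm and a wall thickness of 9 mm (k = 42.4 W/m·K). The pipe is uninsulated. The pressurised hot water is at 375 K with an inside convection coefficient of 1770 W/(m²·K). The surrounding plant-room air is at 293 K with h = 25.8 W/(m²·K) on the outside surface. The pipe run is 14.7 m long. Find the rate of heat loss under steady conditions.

Treating each annulus and film as a series resistance:
R_inner film = 1/(h_i·2πr₁L) = 1/(1770×2π×0.055×14.7) = 1.112×10^-4 K/W
R_carbon steel pipe wall = ln(64/55)/(2π×42.4×14.7) = 3.87×10^-5 K/W
R_outer film = 1/(h_o·2πr_oL) = 1/(25.8×2π×0.064×14.7) = 0.006557 K/W
R_total = 0.006707 K/W
Q = ΔT/R_total = 82/0.006707

Q ≈ 12200 W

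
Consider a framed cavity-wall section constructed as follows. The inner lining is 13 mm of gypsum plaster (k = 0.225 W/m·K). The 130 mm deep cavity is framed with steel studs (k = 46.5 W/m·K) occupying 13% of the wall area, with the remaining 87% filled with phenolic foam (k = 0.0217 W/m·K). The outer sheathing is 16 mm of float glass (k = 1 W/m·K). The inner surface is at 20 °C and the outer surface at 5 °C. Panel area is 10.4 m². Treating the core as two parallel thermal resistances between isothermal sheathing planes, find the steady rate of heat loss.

Sheathing layers in series; stud and cavity paths in parallel between them.
R_inner = 0.013/(0.225×10.4) = 0.005556 K/W
R_stud  = 0.13/(46.5×0.13×10.4) = 0.002068 K/W
R_cav   = 0.13/(0.0217×0.87×10.4) = 0.6621 K/W
1/R_core = 1/R_stud + 1/R_cav → R_core = 0.002061 K/W
R_outer = 0.016/(1×10.4) = 0.001538 K/W
R_total = 0.009155 K/W
Q = ΔT/R_total = 15/0.009155

Q ≈ 1640 W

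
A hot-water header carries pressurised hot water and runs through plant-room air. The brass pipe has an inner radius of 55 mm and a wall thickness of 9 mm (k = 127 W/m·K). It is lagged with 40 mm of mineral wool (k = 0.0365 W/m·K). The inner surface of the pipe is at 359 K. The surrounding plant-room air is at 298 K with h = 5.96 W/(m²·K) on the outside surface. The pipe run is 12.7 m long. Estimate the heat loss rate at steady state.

Q ≈ 326 W

Cylindrical conduction, so R = ln(r₂/r₁)/(2πkL) per layer, in series:
R_brass pipe wall = ln(64/55)/(2π×127×12.7) = 1.495×10^-5 K/W
R_mineral wool = ln(104/64)/(2π×0.0365×12.7) = 0.1667 K/W
R_outer film = 1/(h_o·2πr_oL) = 1/(5.96×2π×0.104×12.7) = 0.02022 K/W
R_total = 0.1869 K/W
Q = ΔT/R_total = 61/0.1869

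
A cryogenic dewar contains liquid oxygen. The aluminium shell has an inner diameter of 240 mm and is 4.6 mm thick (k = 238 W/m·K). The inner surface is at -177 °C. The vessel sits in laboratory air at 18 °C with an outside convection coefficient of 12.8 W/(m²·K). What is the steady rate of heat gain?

Q ≈ 487 W

Spherical conduction: R = (1/r_in − 1/r_out)/(4πk) per layer; series-sum.
R_aluminium shell = (1/0.12 − 1/0.1246)/(4π×238) = 1.029×10^-4 K/W
R_outer film = 1/(h·4πr_o²) = 1/(12.8×4π×0.1246²) = 0.4004 K/W
R_total = 0.4005 K/W
Q = ΔT/R_total = 195/0.4005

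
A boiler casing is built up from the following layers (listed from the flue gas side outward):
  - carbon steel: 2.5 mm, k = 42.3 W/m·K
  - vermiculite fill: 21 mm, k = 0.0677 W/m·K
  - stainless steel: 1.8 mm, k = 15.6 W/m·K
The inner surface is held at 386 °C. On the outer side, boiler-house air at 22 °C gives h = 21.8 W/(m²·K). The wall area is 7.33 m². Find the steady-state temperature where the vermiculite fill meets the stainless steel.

T ≈ 69 °C

Series thermal resistances:
R_carbon steel = L/(kA) = 0.0025/(42.3×7.33) = 8.063×10^-6 K/W
R_vermiculite fill = L/(kA) = 0.021/(0.0677×7.33) = 0.04232 K/W
R_stainless steel = L/(kA) = 0.0018/(15.6×7.33) = 1.574×10^-5 K/W
R_outer film = 1/(h_o·A) = 1/(21.8×7.33) = 0.006258 K/W
R_total = 0.0486 K/W;  Q = ΔT/R_total = 364/0.0486 = 7490 W
T_interface = T_inner − Q·ΣR(inner→interface) = 386 − 7490×0.04233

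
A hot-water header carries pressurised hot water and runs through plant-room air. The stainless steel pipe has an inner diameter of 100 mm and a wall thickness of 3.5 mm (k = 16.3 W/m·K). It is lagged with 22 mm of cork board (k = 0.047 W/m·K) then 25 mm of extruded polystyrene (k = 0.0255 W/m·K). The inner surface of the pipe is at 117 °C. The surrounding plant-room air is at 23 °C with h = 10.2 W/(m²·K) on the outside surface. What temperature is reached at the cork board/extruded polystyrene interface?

T ≈ 81.7 °C

Cylindrical conduction, so R = ln(r₂/r₁)/(2πkL) per layer, in series:
R_stainless steel pipe wall = ln(53.5/50)/(2π×16.3×1) = 6.606×10^-4 K/W
R_cork board = ln(75.5/53.5)/(2π×0.047×1) = 1.166 K/W
R_extruded polystyrene = ln(100.5/75.5)/(2π×0.0255×1) = 1.785 K/W
R_outer film = 1/(h_o·2πr_oL) = 1/(10.2×2π×0.1005×1) = 0.1553 K/W
R_total = 3.108 K/W
Q = ΔT/R_total = 94/3.108
Q = 30.2 W/m
T_interface = T_inner − Q·ΣR(inner→interface) = 117 − 30.2×1.167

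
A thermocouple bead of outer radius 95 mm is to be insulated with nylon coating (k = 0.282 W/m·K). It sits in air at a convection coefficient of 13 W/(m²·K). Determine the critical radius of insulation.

For a sphere r_cr = 2k/h = 2×0.282/13
r_cr = 43.4 mm; since the bare radius (95 mm) is above r_cr, any added insulation will reduce heat loss.

r_cr ≈ 43.4 mm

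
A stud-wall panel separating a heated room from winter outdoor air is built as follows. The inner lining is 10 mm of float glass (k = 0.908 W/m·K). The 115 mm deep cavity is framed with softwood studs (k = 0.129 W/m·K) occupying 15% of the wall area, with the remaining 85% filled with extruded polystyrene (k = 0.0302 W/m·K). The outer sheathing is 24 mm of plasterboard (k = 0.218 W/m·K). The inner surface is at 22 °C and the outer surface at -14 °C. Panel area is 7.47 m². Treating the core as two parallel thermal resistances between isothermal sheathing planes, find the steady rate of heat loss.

Sheathing layers in series; stud and cavity paths in parallel between them.
R_inner = 0.01/(0.908×7.47) = 0.001474 K/W
R_stud  = 0.115/(0.129×0.15×7.47) = 0.7956 K/W
R_cav   = 0.115/(0.0302×0.85×7.47) = 0.5997 K/W
1/R_core = 1/R_stud + 1/R_cav → R_core = 0.342 K/W
R_outer = 0.024/(0.218×7.47) = 0.01474 K/W
R_total = 0.3582 K/W
Q = ΔT/R_total = 36/0.3582

Q ≈ 101 W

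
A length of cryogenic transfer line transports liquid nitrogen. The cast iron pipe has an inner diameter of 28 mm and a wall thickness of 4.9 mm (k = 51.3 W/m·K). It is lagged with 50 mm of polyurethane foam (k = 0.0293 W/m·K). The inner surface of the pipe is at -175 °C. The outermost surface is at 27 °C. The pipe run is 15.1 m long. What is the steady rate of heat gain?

Cylindrical conduction, so R = ln(r₂/r₁)/(2πkL) per layer, in series:
R_cast iron pipe wall = ln(18.9/14)/(2π×51.3×15.1) = 6.166×10^-5 K/W
R_polyurethane foam = ln(68.9/18.9)/(2π×0.0293×15.1) = 0.4653 K/W
R_total = 0.4654 K/W
Q = ΔT/R_total = 202/0.4654

Q ≈ 434 W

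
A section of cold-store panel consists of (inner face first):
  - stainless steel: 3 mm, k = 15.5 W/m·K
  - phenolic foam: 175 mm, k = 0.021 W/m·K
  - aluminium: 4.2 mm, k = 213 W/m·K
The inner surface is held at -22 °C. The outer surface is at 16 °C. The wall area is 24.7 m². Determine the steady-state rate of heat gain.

Series thermal resistances:
R_stainless steel = L/(kA) = 0.003/(15.5×24.7) = 7.836×10^-6 K/W
R_phenolic foam = L/(kA) = 0.175/(0.021×24.7) = 0.3374 K/W
R_aluminium = L/(kA) = 0.0042/(213×24.7) = 7.983×10^-7 K/W
R_total = 0.3374 K/W
Q = ΔT / R_total = 38 / 0.3374

Q ≈ 113 W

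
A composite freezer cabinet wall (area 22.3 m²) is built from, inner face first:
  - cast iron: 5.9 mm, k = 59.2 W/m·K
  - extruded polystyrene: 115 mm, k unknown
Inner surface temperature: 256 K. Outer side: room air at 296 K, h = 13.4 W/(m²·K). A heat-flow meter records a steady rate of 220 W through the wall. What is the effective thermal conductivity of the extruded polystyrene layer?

k ≈ 0.0289 W/(m·K)

Thermal resistances in series:
R_cast iron = L/(kA) = 0.0059/(59.2×22.3) = 4.469×10^-6 K/W
R_outer film = 1/(h_o·A) = 1/(13.4×22.3) = 0.003346 K/W
Sum of known resistances R_other = 0.003351 K/W
Total R = ΔT/Q = 40/220 = 0.1818 K/W
R_extruded polystyrene = R_total − R_other = 0.1785 K/W
k = L/(R·A) = 0.115/(0.1785×22.3)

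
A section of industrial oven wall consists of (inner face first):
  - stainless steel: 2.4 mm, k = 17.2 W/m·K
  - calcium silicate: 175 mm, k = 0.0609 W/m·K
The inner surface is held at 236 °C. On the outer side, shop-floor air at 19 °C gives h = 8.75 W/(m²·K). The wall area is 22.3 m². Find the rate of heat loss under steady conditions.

Q ≈ 1620 W

Series thermal resistances:
R_stainless steel = L/(kA) = 0.0024/(17.2×22.3) = 6.257×10^-6 K/W
R_calcium silicate = L/(kA) = 0.175/(0.0609×22.3) = 0.1289 K/W
R_outer film = 1/(h_o·A) = 1/(8.75×22.3) = 0.005125 K/W
R_total = 0.134 K/W
Q = ΔT / R_total = 217 / 0.134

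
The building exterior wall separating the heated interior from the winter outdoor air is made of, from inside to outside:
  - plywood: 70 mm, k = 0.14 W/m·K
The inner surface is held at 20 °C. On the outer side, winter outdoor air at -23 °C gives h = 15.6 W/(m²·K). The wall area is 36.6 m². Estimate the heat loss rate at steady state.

Using the resistance-network approach (series):
R_plywood = L/(kA) = 0.07/(0.14×36.6) = 0.01366 K/W
R_outer film = 1/(h_o·A) = 1/(15.6×36.6) = 0.001751 K/W
R_total = 0.01541 K/W
Q = ΔT / R_total = 43 / 0.01541

Q ≈ 2790 W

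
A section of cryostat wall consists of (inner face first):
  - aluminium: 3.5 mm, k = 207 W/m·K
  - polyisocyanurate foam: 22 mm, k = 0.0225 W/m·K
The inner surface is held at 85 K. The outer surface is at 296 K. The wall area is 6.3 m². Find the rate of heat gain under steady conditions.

Q ≈ 1360 W

Model the wall as resistances in series:
R_aluminium = L/(kA) = 0.0035/(207×6.3) = 2.684×10^-6 K/W
R_polyisocyanurate foam = L/(kA) = 0.022/(0.0225×6.3) = 0.1552 K/W
R_total = 0.1552 K/W
Q = ΔT / R_total = 211 / 0.1552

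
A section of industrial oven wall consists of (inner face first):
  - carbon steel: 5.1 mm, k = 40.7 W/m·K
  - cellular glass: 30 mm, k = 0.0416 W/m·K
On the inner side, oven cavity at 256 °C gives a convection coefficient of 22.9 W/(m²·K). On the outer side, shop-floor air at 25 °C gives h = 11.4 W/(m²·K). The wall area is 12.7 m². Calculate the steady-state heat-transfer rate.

Thermal resistances in series:
R_inner film = 1/(h_i·A) = 1/(22.9×12.7) = 0.003438 K/W
R_carbon steel = L/(kA) = 0.0051/(40.7×12.7) = 9.867×10^-6 K/W
R_cellular glass = L/(kA) = 0.03/(0.0416×12.7) = 0.05678 K/W
R_outer film = 1/(h_o·A) = 1/(11.4×12.7) = 0.006907 K/W
R_total = 0.06714 K/W
Q = ΔT / R_total = 231 / 0.06714

Q ≈ 3440 W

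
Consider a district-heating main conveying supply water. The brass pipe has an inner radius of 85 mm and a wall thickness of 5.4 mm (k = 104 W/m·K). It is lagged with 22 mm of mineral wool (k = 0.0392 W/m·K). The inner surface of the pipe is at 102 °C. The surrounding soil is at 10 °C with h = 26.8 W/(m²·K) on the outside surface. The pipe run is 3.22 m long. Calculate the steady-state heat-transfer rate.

Cylindrical conduction, so R = ln(r₂/r₁)/(2πkL) per layer, in series:
R_brass pipe wall = ln(90.4/85)/(2π×104×3.22) = 2.927×10^-5 K/W
R_mineral wool = ln(112.4/90.4)/(2π×0.0392×3.22) = 0.2746 K/W
R_outer film = 1/(h_o·2πr_oL) = 1/(26.8×2π×0.1124×3.22) = 0.01641 K/W
R_total = 0.2911 K/W
Q = ΔT/R_total = 92/0.2911

Q ≈ 316 W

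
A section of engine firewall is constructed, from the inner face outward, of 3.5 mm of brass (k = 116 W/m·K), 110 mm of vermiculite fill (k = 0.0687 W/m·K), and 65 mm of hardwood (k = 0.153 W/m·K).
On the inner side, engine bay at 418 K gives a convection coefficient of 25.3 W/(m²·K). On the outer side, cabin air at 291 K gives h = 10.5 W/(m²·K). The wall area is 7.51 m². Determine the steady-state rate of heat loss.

Q ≈ 441 W

Series thermal resistances:
R_inner film = 1/(h_i·A) = 1/(25.3×7.51) = 0.005263 K/W
R_brass = L/(kA) = 0.0035/(116×7.51) = 4.018×10^-6 K/W
R_vermiculite fill = L/(kA) = 0.11/(0.0687×7.51) = 0.2132 K/W
R_hardwood = L/(kA) = 0.065/(0.153×7.51) = 0.05657 K/W
R_outer film = 1/(h_o·A) = 1/(10.5×7.51) = 0.01268 K/W
R_total = 0.2877 K/W
Q = ΔT / R_total = 127 / 0.2877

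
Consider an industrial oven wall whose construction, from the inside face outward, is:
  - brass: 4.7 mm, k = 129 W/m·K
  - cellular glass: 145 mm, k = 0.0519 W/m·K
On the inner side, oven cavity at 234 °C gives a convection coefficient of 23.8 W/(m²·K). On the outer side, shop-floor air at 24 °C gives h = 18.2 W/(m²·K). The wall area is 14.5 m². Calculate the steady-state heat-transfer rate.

Q ≈ 1050 W

Thermal resistances in series:
R_inner film = 1/(h_i·A) = 1/(23.8×14.5) = 0.002898 K/W
R_brass = L/(kA) = 0.0047/(129×14.5) = 2.513×10^-6 K/W
R_cellular glass = L/(kA) = 0.145/(0.0519×14.5) = 0.1927 K/W
R_outer film = 1/(h_o·A) = 1/(18.2×14.5) = 0.003789 K/W
R_total = 0.1994 K/W
Q = ΔT / R_total = 210 / 0.1994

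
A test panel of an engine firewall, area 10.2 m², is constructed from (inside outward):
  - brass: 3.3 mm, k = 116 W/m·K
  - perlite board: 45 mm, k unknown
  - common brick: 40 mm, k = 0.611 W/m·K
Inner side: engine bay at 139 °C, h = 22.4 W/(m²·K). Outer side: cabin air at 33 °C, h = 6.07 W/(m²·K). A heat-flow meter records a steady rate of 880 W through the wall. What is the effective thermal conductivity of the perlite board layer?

k ≈ 0.0472 W/(m·K)

Model the wall as resistances in series:
R_inner film = 1/(h_i·A) = 1/(22.4×10.2) = 0.004377 K/W
R_brass = L/(kA) = 0.0033/(116×10.2) = 2.789×10^-6 K/W
R_common brick = L/(kA) = 0.04/(0.611×10.2) = 0.006418 K/W
R_outer film = 1/(h_o·A) = 1/(6.07×10.2) = 0.01615 K/W
Sum of known resistances R_other = 0.02695 K/W
Total R = ΔT/Q = 106/880 = 0.1205 K/W
R_perlite board = R_total − R_other = 0.09351 K/W
k = L/(R·A) = 0.045/(0.09351×10.2)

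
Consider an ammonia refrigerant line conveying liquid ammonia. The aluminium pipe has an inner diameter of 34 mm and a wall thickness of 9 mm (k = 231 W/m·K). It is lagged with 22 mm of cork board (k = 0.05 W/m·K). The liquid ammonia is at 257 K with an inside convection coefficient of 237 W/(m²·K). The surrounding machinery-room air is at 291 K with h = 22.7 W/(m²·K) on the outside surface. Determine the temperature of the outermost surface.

T ≈ 289 K

For a radial system each layer contributes R = ln(r_out/r_in)/(2πkL); films add R = 1/(hA).
R_inner film = 1/(h_i·2πr₁L) = 1/(237×2π×0.017×1) = 0.0395 K/W
R_aluminium pipe wall = ln(26/17)/(2π×231×1) = 2.927×10^-4 K/W
R_cork board = ln(48/26)/(2π×0.05×1) = 1.952 K/W
R_outer film = 1/(h_o·2πr_oL) = 1/(22.7×2π×0.048×1) = 0.1461 K/W
R_total = 2.137 K/W
Q = ΔT/R_total = 34/2.137
Q = 15.9 W/m
T_interface = T_inner + Q·ΣR(inner→interface) = 257 + 15.9×1.991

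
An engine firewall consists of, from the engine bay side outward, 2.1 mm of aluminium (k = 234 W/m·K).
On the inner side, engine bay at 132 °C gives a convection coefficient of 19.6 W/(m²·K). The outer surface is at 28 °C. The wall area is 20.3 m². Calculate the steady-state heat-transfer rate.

Q ≈ 41400 W

Thermal resistances in series:
R_inner film = 1/(h_i·A) = 1/(19.6×20.3) = 0.002513 K/W
R_aluminium = L/(kA) = 0.0021/(234×20.3) = 4.421×10^-7 K/W
R_total = 0.002514 K/W
Q = ΔT / R_total = 104 / 0.002514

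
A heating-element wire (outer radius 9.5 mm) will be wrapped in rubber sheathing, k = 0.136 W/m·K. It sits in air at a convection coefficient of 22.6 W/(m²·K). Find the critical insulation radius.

For a cylinder r_cr = k/h = 0.136/22.6
r_cr = 6.02 mm; since the bare radius (9.5 mm) is above r_cr, any added insulation will reduce heat loss.

r_cr ≈ 6.02 mm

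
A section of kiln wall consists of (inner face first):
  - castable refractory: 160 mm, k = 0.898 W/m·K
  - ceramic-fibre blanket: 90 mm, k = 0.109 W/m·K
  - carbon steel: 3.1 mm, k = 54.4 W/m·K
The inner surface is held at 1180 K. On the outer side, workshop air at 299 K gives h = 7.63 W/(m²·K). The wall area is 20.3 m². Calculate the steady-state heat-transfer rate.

Q ≈ 15800 W

Thermal resistances in series:
R_castable refractory = L/(kA) = 0.16/(0.898×20.3) = 0.008777 K/W
R_ceramic-fibre blanket = L/(kA) = 0.09/(0.109×20.3) = 0.04067 K/W
R_carbon steel = L/(kA) = 0.0031/(54.4×20.3) = 2.807×10^-6 K/W
R_outer film = 1/(h_o·A) = 1/(7.63×20.3) = 0.006456 K/W
R_total = 0.05591 K/W
Q = ΔT / R_total = 881 / 0.05591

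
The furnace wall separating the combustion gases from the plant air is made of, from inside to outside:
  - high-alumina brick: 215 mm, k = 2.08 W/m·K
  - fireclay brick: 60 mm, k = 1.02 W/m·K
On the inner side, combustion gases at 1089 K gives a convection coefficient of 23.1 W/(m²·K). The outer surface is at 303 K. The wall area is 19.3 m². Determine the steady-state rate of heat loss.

Q ≈ 73800 W

Thermal resistances in series:
R_inner film = 1/(h_i·A) = 1/(23.1×19.3) = 0.002243 K/W
R_high-alumina brick = L/(kA) = 0.215/(2.08×19.3) = 0.005356 K/W
R_fireclay brick = L/(kA) = 0.06/(1.02×19.3) = 0.003048 K/W
R_total = 0.01065 K/W
Q = ΔT / R_total = 786 / 0.01065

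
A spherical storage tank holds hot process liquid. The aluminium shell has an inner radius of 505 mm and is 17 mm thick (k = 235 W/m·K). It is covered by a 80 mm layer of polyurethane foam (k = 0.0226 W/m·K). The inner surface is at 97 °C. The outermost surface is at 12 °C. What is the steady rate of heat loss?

Each spherical layer contributes R = (1/r_i − 1/r_o)/(4πk):
R_aluminium shell = (1/0.505 − 1/0.522)/(4π×235) = 2.184×10^-5 K/W
R_polyurethane foam = (1/0.522 − 1/0.602)/(4π×0.0226) = 0.8964 K/W
R_total = 0.8964 K/W
Q = ΔT/R_total = 85/0.8964

Q ≈ 94.8 W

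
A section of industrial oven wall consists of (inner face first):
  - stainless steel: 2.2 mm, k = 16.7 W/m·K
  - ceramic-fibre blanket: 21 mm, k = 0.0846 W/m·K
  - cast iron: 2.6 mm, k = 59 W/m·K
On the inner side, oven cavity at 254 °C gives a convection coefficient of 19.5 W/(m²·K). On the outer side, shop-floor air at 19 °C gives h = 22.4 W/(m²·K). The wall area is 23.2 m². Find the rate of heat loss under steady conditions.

Q ≈ 15800 W

Treating each layer as a thermal resistance in series:
R_inner film = 1/(h_i·A) = 1/(19.5×23.2) = 0.00221 K/W
R_stainless steel = L/(kA) = 0.0022/(16.7×23.2) = 5.678×10^-6 K/W
R_ceramic-fibre blanket = L/(kA) = 0.021/(0.0846×23.2) = 0.0107 K/W
R_cast iron = L/(kA) = 0.0026/(59×23.2) = 1.899×10^-6 K/W
R_outer film = 1/(h_o·A) = 1/(22.4×23.2) = 0.001924 K/W
R_total = 0.01484 K/W
Q = ΔT / R_total = 235 / 0.01484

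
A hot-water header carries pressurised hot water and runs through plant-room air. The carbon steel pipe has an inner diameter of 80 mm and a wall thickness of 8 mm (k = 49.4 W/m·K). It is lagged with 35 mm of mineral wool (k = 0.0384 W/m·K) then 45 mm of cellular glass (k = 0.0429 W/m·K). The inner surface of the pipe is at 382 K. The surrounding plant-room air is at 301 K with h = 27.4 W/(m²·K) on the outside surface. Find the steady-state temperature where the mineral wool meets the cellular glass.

Treating each annulus and film as a series resistance:
R_carbon steel pipe wall = ln(48/40)/(2π×49.4×1) = 5.874×10^-4 K/W
R_mineral wool = ln(83/48)/(2π×0.0384×1) = 2.27 K/W
R_cellular glass = ln(128/83)/(2π×0.0429×1) = 1.607 K/W
R_outer film = 1/(h_o·2πr_oL) = 1/(27.4×2π×0.128×1) = 0.04538 K/W
R_total = 3.923 K/W
Q = ΔT/R_total = 81/3.923
Q = 20.6 W/m
T_interface = T_inner − Q·ΣR(inner→interface) = 382 − 20.6×2.27

T ≈ 335 K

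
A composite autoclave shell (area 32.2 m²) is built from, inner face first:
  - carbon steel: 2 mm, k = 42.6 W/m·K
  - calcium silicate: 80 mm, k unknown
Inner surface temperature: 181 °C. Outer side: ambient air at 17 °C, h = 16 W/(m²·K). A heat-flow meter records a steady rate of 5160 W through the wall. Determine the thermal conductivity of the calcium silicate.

Treating each layer as a thermal resistance in series:
R_carbon steel = L/(kA) = 0.002/(42.6×32.2) = 1.458×10^-6 K/W
R_outer film = 1/(h_o·A) = 1/(16×32.2) = 0.001941 K/W
Sum of known resistances R_other = 0.001942 K/W
Total R = ΔT/Q = 164/5160 = 0.03178 K/W
R_calcium silicate = R_total − R_other = 0.02984 K/W
k = L/(R·A) = 0.08/(0.02984×32.2)

k ≈ 0.0833 W/(m·K)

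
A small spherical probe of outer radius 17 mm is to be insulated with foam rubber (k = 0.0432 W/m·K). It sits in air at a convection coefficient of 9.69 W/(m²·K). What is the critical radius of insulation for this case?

r_cr ≈ 8.92 mm

For a sphere r_cr = 2k/h = 2×0.0432/9.69
r_cr = 8.92 mm; since the bare radius (17 mm) is above r_cr, any added insulation will reduce heat loss.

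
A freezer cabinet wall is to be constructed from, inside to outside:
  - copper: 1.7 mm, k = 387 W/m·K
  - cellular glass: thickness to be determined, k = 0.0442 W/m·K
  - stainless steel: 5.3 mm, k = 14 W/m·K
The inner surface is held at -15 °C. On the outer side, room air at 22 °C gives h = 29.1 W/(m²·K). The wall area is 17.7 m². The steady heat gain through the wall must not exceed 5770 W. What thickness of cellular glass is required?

Model the wall as resistances in series:
R_copper = L/(kA) = 0.0017/(387×17.7) = 2.482×10^-7 K/W
R_stainless steel = L/(kA) = 0.0053/(14×17.7) = 2.139×10^-5 K/W
R_outer film = 1/(h_o·A) = 1/(29.1×17.7) = 0.001941 K/W
Sum of the known resistances R_other = 0.001963 K/W
Required total resistance R_tot = ΔT/Q_allow = 37/5770 = 0.006412 K/W
R_cellular glass = R_tot − R_other = 0.004449 K/W
L = R·k·A = 0.004449×0.0442×17.7

L ≈ 3.48 mm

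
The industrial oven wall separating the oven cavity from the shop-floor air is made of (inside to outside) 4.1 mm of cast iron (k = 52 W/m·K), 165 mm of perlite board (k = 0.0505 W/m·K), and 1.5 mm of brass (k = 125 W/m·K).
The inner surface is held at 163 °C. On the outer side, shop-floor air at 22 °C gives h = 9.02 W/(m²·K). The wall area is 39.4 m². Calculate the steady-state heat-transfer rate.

Series thermal resistances:
R_cast iron = L/(kA) = 0.0041/(52×39.4) = 2.001×10^-6 K/W
R_perlite board = L/(kA) = 0.165/(0.0505×39.4) = 0.08293 K/W
R_brass = L/(kA) = 0.0015/(125×39.4) = 3.046×10^-7 K/W
R_outer film = 1/(h_o·A) = 1/(9.02×39.4) = 0.002814 K/W
R_total = 0.08574 K/W
Q = ΔT / R_total = 141 / 0.08574

Q ≈ 1640 W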